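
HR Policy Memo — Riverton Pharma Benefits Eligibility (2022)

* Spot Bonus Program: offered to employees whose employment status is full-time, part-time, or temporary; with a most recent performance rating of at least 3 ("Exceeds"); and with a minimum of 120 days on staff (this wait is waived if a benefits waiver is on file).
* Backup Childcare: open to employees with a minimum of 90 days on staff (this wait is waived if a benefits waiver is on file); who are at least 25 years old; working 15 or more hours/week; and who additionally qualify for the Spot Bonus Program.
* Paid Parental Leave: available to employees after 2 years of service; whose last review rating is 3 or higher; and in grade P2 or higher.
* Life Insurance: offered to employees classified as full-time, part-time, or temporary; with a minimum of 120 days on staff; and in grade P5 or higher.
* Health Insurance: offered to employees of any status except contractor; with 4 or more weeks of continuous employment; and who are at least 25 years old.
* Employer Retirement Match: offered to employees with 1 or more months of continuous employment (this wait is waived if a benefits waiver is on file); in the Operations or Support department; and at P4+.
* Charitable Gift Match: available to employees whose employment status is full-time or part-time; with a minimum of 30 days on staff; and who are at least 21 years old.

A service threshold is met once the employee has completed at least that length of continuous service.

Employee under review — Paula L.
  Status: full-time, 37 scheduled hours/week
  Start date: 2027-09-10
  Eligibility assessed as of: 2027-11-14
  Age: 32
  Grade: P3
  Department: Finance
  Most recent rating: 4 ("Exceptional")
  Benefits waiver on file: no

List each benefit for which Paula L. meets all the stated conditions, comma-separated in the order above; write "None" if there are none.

Health Insurance, Charitable Gift Match

Service from 2027-09-10 to 2027-11-14: 65 days.
Spot Bonus Program — status full-time ✓; rating 4 ≥ 3 ✓; no waiver, service 65 days < 120 days ✗ → not eligible.
Backup Childcare — no waiver, service 65 days < 90 days ✗ → not eligible.
Paid Parental Leave — service 65 days < 2 years (≈730 days) ✗ → not eligible.
Life Insurance — status full-time ✓; service 65 days < 120 days ✗ → not eligible.
Health Insurance — status full-time ✓ (not excluded); service 65 days ≥ 4 weeks (≈28 days) ✓; age 32 ≥ 25 ✓ → eligible.
Employer Retirement Match — no waiver, service 65 days ≥ 1 month (≈30 days) ✓; dept Finance ✗ → not eligible.
Charitable Gift Match — status full-time ✓; service 65 days ≥ 30 days ✓; age 32 ≥ 21 ✓ → eligible.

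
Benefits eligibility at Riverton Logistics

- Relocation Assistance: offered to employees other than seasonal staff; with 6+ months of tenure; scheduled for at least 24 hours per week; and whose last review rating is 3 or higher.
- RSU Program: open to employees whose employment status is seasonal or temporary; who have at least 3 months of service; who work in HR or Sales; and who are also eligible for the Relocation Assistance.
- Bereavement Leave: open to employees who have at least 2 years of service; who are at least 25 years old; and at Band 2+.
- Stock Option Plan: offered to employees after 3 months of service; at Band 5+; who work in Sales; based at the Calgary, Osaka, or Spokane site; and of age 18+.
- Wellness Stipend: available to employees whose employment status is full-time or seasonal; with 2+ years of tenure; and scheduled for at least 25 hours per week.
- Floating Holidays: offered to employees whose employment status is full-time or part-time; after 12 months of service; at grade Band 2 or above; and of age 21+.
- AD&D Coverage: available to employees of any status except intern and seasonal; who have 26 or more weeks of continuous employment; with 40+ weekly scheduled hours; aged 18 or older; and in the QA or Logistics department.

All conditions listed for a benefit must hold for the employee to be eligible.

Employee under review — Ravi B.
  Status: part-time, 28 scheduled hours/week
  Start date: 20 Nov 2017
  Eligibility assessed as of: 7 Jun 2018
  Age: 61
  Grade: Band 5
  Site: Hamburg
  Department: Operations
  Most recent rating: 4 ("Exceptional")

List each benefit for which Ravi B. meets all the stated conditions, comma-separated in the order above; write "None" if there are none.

Relocation Assistance

Service from 20 Nov 2017 to 7 Jun 2018: 199 days.
Relocation Assistance — status part-time ✓ (not excluded); service 199 days ≥ 6 months (≈180 days) ✓; 28 hrs/wk ≥ 24 ✓; rating 4 ≥ 3 ✓ → eligible.
RSU Program — status part-time ✗ (requires seasonal or temporary) → not eligible.
Bereavement Leave — service 199 days < 2 years (≈730 days) ✗ → not eligible.
Stock Option Plan — service 199 days ≥ 3 months (≈90 days) ✓; grade Band 5 ≥ Band 5 ✓; dept Operations ✗ → not eligible.
Wellness Stipend — status part-time ✗ (requires full-time or seasonal) → not eligible.
Floating Holidays — status part-time ✓; service 199 days < 12 months (≈360 days) ✗ → not eligible.
AD&D Coverage — status part-time ✓ (not excluded); service 199 days ≥ 26 weeks (≈182 days) ✓; 28 hrs/wk < 40 ✗ → not eligible.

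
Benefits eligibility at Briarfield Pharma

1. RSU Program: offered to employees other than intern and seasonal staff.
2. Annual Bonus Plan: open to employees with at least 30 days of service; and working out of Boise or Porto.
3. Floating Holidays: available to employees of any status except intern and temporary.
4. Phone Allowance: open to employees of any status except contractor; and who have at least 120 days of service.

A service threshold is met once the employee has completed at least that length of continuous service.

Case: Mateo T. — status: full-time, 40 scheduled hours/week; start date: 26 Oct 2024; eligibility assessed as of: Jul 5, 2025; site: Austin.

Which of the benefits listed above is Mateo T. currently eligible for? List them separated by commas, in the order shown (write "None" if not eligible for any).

RSU Program, Floating Holidays, Phone Allowance

Service from 26 Oct 2024 to Jul 5, 2025: 252 days.
RSU Program — status full-time ✓ (not excluded) → eligible.
Annual Bonus Plan — service 252 days ≥ 30 days ✓; site Austin ✗ (not Boise or Porto) → not eligible.
Floating Holidays — status full-time ✓ (not excluded) → eligible.
Phone Allowance — status full-time ✓ (not excluded); service 252 days ≥ 120 days ✓ → eligible.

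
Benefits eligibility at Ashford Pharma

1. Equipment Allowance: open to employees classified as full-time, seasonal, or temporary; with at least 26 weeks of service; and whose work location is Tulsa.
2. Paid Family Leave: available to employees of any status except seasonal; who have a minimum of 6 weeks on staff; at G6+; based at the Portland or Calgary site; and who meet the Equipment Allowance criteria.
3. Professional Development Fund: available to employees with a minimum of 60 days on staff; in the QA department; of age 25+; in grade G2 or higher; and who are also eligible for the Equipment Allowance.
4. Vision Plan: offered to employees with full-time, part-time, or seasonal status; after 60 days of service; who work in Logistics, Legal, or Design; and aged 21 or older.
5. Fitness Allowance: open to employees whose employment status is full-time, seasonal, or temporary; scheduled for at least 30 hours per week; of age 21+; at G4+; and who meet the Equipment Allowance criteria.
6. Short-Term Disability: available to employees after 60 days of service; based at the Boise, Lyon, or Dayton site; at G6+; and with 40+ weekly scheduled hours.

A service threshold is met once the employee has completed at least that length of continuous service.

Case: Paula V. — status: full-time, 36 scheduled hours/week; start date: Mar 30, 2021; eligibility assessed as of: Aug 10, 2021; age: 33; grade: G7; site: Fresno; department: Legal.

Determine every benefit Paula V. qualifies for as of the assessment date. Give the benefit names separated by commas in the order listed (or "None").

Service from Mar 30, 2021 to Aug 10, 2021: 133 days.
Equipment Allowance — status full-time ✓; service 133 days < 26 weeks (≈182 days) ✗ → not eligible.
Paid Family Leave — status full-time ✓ (not excluded); service 133 days ≥ 6 weeks (≈42 days) ✓; grade G7 ≥ G6 ✓; site Fresno ✗ (not Portland or Calgary) → not eligible.
Professional Development Fund — service 133 days ≥ 60 days ✓; dept Legal ✗ → not eligible.
Vision Plan — status full-time ✓; service 133 days ≥ 60 days ✓; dept Legal ✓; age 33 ≥ 21 ✓ → eligible.
Fitness Allowance — status full-time ✓; 36 hrs/wk ≥ 30 ✓; age 33 ≥ 21 ✓; grade G7 ≥ G4 ✓; not eligible for Equipment Allowance ✗ → not eligible.
Short-Term Disability — service 133 days ≥ 60 days ✓; site Fresno ✗ (not Boise, Lyon, or Dayton) → not eligible.

Vision Plan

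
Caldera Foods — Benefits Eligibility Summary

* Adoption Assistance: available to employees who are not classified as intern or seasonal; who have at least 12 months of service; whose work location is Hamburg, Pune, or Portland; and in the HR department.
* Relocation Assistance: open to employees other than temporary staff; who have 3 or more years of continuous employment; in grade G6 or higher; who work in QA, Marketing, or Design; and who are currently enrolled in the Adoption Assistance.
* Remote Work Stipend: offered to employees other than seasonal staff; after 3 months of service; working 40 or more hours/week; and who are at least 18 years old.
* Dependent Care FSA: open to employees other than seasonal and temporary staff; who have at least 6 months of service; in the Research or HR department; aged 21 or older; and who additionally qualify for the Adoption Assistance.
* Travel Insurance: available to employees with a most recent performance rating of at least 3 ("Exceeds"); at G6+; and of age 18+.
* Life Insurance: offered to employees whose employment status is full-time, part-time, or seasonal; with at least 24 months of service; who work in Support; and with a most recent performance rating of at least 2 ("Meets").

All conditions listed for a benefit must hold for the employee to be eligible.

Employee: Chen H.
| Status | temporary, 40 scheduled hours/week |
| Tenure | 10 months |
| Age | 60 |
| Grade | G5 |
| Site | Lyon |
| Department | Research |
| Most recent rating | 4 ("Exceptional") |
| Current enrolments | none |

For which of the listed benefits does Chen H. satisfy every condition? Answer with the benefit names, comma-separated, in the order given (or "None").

Remote Work Stipend

Adoption Assistance — status temporary ✓ (not excluded); service 10 months < 12 months ✗ → not eligible.
Relocation Assistance — status temporary ✗ (excluded) → not eligible.
Remote Work Stipend — status temporary ✓ (not excluded); service 10 months ≥ 3 months ✓; 40 hrs/wk ≥ 40 ✓; age 60 ≥ 18 ✓ → eligible.
Dependent Care FSA — status temporary ✗ (excluded) → not eligible.
Travel Insurance — rating 4 ≥ 3 ✓; grade G5 < G6 ✗ → not eligible.
Life Insurance — status temporary ✗ (requires full-time, part-time, or seasonal) → not eligible.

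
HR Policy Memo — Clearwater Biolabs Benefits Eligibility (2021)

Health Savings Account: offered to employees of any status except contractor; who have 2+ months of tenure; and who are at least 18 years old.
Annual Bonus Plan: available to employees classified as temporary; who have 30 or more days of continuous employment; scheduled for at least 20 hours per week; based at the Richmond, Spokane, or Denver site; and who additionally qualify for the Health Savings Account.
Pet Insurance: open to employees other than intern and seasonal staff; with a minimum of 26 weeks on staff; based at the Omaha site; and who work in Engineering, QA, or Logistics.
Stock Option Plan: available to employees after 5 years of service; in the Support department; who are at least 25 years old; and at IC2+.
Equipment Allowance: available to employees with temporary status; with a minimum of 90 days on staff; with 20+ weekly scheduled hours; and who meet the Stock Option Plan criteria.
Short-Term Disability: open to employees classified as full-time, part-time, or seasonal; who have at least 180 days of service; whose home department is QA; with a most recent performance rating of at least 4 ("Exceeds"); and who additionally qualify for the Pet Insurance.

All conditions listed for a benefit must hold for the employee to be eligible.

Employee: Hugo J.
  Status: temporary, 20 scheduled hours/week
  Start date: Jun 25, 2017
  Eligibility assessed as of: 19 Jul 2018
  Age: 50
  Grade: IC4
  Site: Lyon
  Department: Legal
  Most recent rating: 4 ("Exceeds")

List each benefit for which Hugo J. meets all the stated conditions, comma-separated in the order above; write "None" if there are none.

Service from Jun 25, 2017 to 19 Jul 2018: 389 days.
Health Savings Account — status temporary ✓ (not excluded); service 389 days ≥ 2 months (≈60 days) ✓; age 50 ≥ 18 ✓ → eligible.
Annual Bonus Plan — status temporary ✓; service 389 days ≥ 30 days ✓; 20 hrs/wk ≥ 20 ✓; site Lyon ✗ (not Richmond, Spokane, or Denver) → not eligible.
Pet Insurance — status temporary ✓ (not excluded); service 389 days ≥ 26 weeks (≈182 days) ✓; site Lyon ✗ (not Omaha) → not eligible.
Stock Option Plan — service 389 days < 5 years (≈1825 days) ✗ → not eligible.
Equipment Allowance — status temporary ✓; service 389 days ≥ 90 days ✓; 20 hrs/wk ≥ 20 ✓; not eligible for Stock Option Plan ✗ → not eligible.
Short-Term Disability — status temporary ✗ (requires full-time, part-time, or seasonal) → not eligible.

Health Savings Account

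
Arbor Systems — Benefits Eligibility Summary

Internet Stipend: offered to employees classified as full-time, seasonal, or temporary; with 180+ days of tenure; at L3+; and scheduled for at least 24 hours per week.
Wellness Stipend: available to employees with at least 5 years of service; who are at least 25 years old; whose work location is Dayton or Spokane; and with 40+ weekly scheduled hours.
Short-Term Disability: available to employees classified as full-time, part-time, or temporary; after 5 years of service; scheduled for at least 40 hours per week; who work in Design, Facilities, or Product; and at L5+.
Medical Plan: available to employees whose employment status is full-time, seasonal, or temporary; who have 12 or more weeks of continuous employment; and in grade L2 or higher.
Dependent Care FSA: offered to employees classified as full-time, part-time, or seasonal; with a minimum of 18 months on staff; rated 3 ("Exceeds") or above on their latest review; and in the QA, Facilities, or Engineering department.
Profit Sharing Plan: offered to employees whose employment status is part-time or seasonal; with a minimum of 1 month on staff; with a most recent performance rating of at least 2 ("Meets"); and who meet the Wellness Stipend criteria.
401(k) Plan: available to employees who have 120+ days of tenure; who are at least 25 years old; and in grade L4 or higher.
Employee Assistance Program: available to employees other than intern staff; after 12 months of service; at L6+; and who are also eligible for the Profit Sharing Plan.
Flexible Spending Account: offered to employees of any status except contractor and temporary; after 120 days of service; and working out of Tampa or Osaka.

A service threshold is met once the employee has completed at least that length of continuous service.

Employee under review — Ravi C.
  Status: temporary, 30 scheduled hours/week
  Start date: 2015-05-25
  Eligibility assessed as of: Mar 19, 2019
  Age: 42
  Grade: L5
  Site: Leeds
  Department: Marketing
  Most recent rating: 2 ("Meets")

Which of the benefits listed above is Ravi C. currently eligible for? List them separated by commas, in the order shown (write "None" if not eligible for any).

Internet Stipend, Medical Plan, 401(k) Plan

Service from 2015-05-25 to Mar 19, 2019: 1394 days.
Internet Stipend — status temporary ✓; service 1394 days ≥ 180 days ✓; grade L5 ≥ L3 ✓; 30 hrs/wk ≥ 24 ✓ → eligible.
Wellness Stipend — service 1394 days < 5 years (≈1825 days) ✗ → not eligible.
Short-Term Disability — status temporary ✓; service 1394 days < 5 years (≈1825 days) ✗ → not eligible.
Medical Plan — status temporary ✓; service 1394 days ≥ 12 weeks (≈84 days) ✓; grade L5 ≥ L2 ✓ → eligible.
Dependent Care FSA — status temporary ✗ (requires full-time, part-time, or seasonal) → not eligible.
Profit Sharing Plan — status temporary ✗ (requires part-time or seasonal) → not eligible.
401(k) Plan — service 1394 days ≥ 120 days ✓; age 42 ≥ 25 ✓; grade L5 ≥ L4 ✓ → eligible.
Employee Assistance Program — status temporary ✓ (not excluded); service 1394 days ≥ 12 months (≈360 days) ✓; grade L5 < L6 ✗ → not eligible.
Flexible Spending Account — status temporary ✗ (excluded) → not eligible.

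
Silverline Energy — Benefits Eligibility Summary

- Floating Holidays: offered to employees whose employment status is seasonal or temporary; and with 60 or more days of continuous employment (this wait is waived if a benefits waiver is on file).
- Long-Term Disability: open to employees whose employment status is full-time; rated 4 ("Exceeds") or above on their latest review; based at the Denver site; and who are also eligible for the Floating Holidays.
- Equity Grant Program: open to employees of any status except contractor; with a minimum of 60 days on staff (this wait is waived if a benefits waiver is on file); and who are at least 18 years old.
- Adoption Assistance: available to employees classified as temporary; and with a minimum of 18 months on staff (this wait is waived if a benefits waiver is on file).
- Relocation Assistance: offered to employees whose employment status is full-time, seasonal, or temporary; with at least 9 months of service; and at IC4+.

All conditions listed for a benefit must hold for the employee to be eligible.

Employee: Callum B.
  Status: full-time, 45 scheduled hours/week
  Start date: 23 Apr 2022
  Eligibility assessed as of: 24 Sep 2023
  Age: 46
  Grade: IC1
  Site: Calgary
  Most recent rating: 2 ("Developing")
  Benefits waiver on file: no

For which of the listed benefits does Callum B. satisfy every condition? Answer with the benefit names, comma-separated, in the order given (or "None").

Equity Grant Program

Service from 23 Apr 2022 to 24 Sep 2023: 519 days.
Floating Holidays — status full-time ✗ (requires seasonal or temporary) → not eligible.
Long-Term Disability — status full-time ✓; rating 2 < 4 ✗ → not eligible.
Equity Grant Program — status full-time ✓ (not excluded); no waiver, service 519 days ≥ 60 days ✓; age 46 ≥ 18 ✓ → eligible.
Adoption Assistance — status full-time ✗ (requires temporary) → not eligible.
Relocation Assistance — status full-time ✓; service 519 days ≥ 9 months (≈270 days) ✓; grade IC1 < IC4 ✗ → not eligible.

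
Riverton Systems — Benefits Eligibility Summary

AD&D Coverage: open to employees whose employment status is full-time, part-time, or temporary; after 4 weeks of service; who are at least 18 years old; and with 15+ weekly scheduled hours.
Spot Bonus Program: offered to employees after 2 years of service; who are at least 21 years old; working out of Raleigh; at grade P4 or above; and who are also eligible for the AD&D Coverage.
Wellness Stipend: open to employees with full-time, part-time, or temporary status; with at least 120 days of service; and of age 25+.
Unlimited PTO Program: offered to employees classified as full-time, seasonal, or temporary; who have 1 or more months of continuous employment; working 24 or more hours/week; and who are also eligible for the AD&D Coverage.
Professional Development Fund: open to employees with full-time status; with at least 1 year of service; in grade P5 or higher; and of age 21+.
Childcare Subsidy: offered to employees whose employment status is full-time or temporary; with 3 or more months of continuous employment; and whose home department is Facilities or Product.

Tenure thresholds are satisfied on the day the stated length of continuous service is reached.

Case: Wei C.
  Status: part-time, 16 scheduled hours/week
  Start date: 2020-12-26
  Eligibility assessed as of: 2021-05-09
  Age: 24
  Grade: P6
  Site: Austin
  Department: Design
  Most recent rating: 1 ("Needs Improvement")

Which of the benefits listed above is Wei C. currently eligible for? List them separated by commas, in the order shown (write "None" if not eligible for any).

AD&D Coverage

Service from 2020-12-26 to 2021-05-09: 134 days.
AD&D Coverage — status part-time ✓; service 134 days ≥ 4 weeks (≈28 days) ✓; age 24 ≥ 18 ✓; 16 hrs/wk ≥ 15 ✓ → eligible.
Spot Bonus Program — service 134 days < 2 years (≈730 days) ✗ → not eligible.
Wellness Stipend — status part-time ✓; service 134 days ≥ 120 days ✓; age 24 < 25 ✗ → not eligible.
Unlimited PTO Program — status part-time ✗ (requires full-time, seasonal, or temporary) → not eligible.
Professional Development Fund — status part-time ✗ (requires full-time) → not eligible.
Childcare Subsidy — status part-time ✗ (requires full-time or temporary) → not eligible.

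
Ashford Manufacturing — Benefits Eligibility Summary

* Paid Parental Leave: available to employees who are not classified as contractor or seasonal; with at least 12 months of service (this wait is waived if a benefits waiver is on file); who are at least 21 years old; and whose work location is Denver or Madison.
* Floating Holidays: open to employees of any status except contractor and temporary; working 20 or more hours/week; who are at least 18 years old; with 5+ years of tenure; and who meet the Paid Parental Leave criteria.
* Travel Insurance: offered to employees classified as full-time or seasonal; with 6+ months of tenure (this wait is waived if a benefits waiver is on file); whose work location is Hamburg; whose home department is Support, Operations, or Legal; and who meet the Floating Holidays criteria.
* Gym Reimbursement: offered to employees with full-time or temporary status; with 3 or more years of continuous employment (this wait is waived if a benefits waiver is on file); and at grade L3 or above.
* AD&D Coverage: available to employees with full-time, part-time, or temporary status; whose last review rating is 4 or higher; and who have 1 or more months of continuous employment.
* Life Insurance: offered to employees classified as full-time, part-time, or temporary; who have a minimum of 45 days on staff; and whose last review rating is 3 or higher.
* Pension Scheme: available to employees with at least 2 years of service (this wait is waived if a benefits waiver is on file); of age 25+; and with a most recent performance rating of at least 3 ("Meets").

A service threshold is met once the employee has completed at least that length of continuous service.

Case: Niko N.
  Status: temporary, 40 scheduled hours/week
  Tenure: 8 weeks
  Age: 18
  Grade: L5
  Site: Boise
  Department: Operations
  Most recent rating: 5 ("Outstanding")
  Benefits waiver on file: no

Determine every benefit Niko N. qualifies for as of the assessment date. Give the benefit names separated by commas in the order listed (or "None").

Paid Parental Leave — status temporary ✓ (not excluded); no waiver, service 8 weeks < 12 months (≈360 days) ✗ → not eligible.
Floating Holidays — status temporary ✗ (excluded) → not eligible.
Travel Insurance — status temporary ✗ (requires full-time or seasonal) → not eligible.
Gym Reimbursement — status temporary ✓; no waiver, service 8 weeks < 3 years (≈1095 days) ✗ → not eligible.
AD&D Coverage — status temporary ✓; rating 5 ≥ 4 ✓; service 8 weeks ≥ 1 month (≈30 days) ✓ → eligible.
Life Insurance — status temporary ✓; service 8 weeks ≥ 45 days ✓; rating 5 ≥ 3 ✓ → eligible.
Pension Scheme — no waiver, service 8 weeks < 2 years (≈730 days) ✗ → not eligible.

AD&D Coverage, Life Insurance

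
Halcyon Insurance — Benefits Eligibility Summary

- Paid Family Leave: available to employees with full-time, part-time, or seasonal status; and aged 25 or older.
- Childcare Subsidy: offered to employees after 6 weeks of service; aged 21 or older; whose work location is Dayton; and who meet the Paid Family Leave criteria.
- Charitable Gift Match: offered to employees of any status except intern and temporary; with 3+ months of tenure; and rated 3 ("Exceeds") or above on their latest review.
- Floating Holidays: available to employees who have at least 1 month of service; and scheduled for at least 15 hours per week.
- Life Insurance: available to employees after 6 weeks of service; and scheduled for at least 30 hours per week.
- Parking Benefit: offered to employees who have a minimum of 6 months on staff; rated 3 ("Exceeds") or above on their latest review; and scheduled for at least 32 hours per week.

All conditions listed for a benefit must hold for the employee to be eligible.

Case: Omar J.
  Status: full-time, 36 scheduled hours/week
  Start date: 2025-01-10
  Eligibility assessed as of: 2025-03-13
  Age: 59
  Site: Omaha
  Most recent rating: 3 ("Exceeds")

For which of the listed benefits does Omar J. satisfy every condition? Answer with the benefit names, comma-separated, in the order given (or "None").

Paid Family Leave, Floating Holidays, Life Insurance

Service from 2025-01-10 to 2025-03-13: 62 days.
Paid Family Leave — status full-time ✓; age 59 ≥ 25 ✓ → eligible.
Childcare Subsidy — service 62 days ≥ 6 weeks (≈42 days) ✓; age 59 ≥ 21 ✓; site Omaha ✗ (not Dayton) → not eligible.
Charitable Gift Match — status full-time ✓ (not excluded); service 62 days < 3 months (≈90 days) ✗ → not eligible.
Floating Holidays — service 62 days ≥ 1 month (≈30 days) ✓; 36 hrs/wk ≥ 15 ✓ → eligible.
Life Insurance — service 62 days ≥ 6 weeks (≈42 days) ✓; 36 hrs/wk ≥ 30 ✓ → eligible.
Parking Benefit — service 62 days < 6 months (≈180 days) ✗ → not eligible.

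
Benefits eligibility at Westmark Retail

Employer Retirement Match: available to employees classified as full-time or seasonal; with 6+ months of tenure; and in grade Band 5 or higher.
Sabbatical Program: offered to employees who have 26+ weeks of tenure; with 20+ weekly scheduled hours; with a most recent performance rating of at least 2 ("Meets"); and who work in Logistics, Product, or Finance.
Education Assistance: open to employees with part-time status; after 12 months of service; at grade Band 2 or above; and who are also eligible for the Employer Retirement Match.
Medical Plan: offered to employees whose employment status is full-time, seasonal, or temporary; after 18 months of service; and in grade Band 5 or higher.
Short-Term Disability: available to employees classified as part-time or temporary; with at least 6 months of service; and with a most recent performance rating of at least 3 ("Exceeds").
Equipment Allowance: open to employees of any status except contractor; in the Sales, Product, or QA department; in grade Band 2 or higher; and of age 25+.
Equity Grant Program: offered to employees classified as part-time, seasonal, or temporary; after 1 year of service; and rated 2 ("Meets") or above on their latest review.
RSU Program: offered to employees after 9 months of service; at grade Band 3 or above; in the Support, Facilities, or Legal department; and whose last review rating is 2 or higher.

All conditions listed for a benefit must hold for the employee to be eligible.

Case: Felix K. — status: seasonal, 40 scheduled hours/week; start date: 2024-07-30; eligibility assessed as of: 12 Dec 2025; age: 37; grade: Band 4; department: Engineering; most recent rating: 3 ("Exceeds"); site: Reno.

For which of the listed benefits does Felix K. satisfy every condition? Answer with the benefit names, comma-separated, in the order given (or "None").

Equity Grant Program

Service from 2024-07-30 to 12 Dec 2025: 500 days.
Employer Retirement Match — status seasonal ✓; service 500 days ≥ 6 months (≈180 days) ✓; grade Band 4 < Band 5 ✗ → not eligible.
Sabbatical Program — service 500 days ≥ 26 weeks (≈182 days) ✓; 40 hrs/wk ≥ 20 ✓; rating 3 ≥ 2 ✓; dept Engineering ✗ → not eligible.
Education Assistance — status seasonal ✗ (requires part-time) → not eligible.
Medical Plan — status seasonal ✓; service 500 days < 18 months (≈540 days) ✗ → not eligible.
Short-Term Disability — status seasonal ✗ (requires part-time or temporary) → not eligible.
Equipment Allowance — status seasonal ✓ (not excluded); dept Engineering ✗ → not eligible.
Equity Grant Program — status seasonal ✓; service 500 days ≥ 1 year (≈365 days) ✓; rating 3 ≥ 2 ✓ → eligible.
RSU Program — service 500 days ≥ 9 months (≈270 days) ✓; grade Band 4 ≥ Band 3 ✓; dept Engineering ✗ → not eligible.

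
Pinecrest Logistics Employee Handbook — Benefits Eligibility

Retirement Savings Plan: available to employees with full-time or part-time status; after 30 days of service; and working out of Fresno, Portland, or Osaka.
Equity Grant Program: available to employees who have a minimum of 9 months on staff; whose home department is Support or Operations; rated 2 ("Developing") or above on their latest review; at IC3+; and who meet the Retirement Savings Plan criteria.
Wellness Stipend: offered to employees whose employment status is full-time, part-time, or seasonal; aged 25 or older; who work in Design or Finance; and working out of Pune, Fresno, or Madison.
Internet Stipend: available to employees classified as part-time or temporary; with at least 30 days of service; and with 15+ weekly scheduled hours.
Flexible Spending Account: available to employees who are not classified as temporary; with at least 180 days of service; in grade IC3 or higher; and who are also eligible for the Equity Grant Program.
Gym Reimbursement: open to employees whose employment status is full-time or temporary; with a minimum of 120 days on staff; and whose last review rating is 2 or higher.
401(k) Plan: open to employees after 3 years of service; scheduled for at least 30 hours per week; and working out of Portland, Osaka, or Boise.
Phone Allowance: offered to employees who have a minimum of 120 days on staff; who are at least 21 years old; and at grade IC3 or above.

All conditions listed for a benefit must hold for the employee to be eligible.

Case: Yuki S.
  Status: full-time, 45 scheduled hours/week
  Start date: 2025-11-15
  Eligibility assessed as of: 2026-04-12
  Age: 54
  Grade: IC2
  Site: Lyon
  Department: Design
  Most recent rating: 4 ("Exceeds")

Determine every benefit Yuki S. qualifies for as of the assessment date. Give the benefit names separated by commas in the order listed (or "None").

Gym Reimbursement

Service from 2025-11-15 to 2026-04-12: 148 days.
Retirement Savings Plan — status full-time ✓; service 148 days ≥ 30 days ✓; site Lyon ✗ (not Fresno, Portland, or Osaka) → not eligible.
Equity Grant Program — service 148 days < 9 months (≈270 days) ✗ → not eligible.
Wellness Stipend — status full-time ✓; age 54 ≥ 25 ✓; dept Design ✓; site Lyon ✗ (not Pune, Fresno, or Madison) → not eligible.
Internet Stipend — status full-time ✗ (requires part-time or temporary) → not eligible.
Flexible Spending Account — status full-time ✓ (not excluded); service 148 days < 180 days ✗ → not eligible.
Gym Reimbursement — status full-time ✓; service 148 days ≥ 120 days ✓; rating 4 ≥ 2 ✓ → eligible.
401(k) Plan — service 148 days < 3 years (≈1095 days) ✗ → not eligible.
Phone Allowance — service 148 days ≥ 120 days ✓; age 54 ≥ 21 ✓; grade IC2 < IC3 ✗ → not eligible.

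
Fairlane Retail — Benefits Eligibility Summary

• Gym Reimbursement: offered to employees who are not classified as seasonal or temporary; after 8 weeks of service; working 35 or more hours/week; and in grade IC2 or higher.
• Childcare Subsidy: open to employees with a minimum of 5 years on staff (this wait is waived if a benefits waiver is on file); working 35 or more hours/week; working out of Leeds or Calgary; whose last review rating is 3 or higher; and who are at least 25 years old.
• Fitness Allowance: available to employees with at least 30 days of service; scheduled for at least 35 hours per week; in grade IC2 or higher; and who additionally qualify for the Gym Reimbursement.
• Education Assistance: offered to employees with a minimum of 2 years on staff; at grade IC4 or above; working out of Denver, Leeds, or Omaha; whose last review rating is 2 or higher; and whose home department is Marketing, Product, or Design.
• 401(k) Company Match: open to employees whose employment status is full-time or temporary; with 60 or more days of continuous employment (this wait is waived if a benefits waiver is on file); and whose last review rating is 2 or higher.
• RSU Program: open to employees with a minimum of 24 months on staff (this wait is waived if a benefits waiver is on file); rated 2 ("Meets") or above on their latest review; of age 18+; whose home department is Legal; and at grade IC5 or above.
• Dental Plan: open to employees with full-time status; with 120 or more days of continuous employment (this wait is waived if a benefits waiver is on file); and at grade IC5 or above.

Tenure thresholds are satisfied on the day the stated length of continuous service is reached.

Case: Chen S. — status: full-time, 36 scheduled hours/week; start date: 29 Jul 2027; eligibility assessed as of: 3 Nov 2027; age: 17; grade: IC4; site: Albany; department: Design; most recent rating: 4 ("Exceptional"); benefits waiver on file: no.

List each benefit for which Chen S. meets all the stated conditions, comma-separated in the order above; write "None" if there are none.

Gym Reimbursement, Fitness Allowance, 401(k) Company Match

Service from 29 Jul 2027 to 3 Nov 2027: 97 days.
Gym Reimbursement — status full-time ✓ (not excluded); service 97 days ≥ 8 weeks (≈56 days) ✓; 36 hrs/wk ≥ 35 ✓; grade IC4 ≥ IC2 ✓ → eligible.
Childcare Subsidy — no waiver, service 97 days < 5 years (≈1825 days) ✗ → not eligible.
Fitness Allowance — service 97 days ≥ 30 days ✓; 36 hrs/wk ≥ 35 ✓; grade IC4 ≥ IC2 ✓; eligible for Gym Reimbursement ✓ → eligible.
Education Assistance — service 97 days < 2 years (≈730 days) ✗ → not eligible.
401(k) Company Match — status full-time ✓; no waiver, service 97 days ≥ 60 days ✓; rating 4 ≥ 2 ✓ → eligible.
RSU Program — no waiver, service 97 days < 24 months (≈720 days) ✗ → not eligible.
Dental Plan — status full-time ✓; no waiver, service 97 days < 120 days ✗ → not eligible.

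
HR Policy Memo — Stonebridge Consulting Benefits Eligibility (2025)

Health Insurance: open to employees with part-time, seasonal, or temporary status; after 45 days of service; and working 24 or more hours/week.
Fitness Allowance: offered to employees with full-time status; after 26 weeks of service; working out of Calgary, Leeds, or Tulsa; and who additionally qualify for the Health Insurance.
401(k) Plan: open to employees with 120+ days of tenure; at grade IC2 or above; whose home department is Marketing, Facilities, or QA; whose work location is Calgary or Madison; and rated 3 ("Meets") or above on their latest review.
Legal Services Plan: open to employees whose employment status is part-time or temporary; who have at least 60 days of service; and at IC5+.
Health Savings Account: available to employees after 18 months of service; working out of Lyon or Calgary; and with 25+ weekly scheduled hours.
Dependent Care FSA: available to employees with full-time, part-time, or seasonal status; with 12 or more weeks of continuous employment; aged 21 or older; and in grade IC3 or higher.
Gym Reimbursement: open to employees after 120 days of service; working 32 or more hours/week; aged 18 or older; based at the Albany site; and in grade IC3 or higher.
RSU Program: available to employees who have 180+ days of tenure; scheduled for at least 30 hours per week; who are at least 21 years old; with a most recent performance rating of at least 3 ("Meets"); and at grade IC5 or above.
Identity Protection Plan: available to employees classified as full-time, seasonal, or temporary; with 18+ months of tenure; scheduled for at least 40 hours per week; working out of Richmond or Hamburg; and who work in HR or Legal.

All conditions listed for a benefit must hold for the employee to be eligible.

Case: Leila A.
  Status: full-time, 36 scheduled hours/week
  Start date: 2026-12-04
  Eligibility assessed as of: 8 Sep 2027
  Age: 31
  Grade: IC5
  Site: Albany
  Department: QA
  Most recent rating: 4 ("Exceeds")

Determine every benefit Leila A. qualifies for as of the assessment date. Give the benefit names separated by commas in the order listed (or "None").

Dependent Care FSA, Gym Reimbursement, RSU Program

Service from 2026-12-04 to 8 Sep 2027: 278 days.
Health Insurance — status full-time ✗ (requires part-time, seasonal, or temporary) → not eligible.
Fitness Allowance — status full-time ✓; service 278 days ≥ 26 weeks (≈182 days) ✓; site Albany ✗ (not Calgary, Leeds, or Tulsa) → not eligible.
401(k) Plan — service 278 days ≥ 120 days ✓; grade IC5 ≥ IC2 ✓; dept QA ✓; site Albany ✗ (not Calgary or Madison) → not eligible.
Legal Services Plan — status full-time ✗ (requires part-time or temporary) → not eligible.
Health Savings Account — service 278 days < 18 months (≈540 days) ✗ → not eligible.
Dependent Care FSA — status full-time ✓; service 278 days ≥ 12 weeks (≈84 days) ✓; age 31 ≥ 21 ✓; grade IC5 ≥ IC3 ✓ → eligible.
Gym Reimbursement — service 278 days ≥ 120 days ✓; 36 hrs/wk ≥ 32 ✓; age 31 ≥ 18 ✓; site Albany ✓; grade IC5 ≥ IC3 ✓ → eligible.
RSU Program — service 278 days ≥ 180 days ✓; 36 hrs/wk ≥ 30 ✓; age 31 ≥ 21 ✓; rating 4 ≥ 3 ✓; grade IC5 ≥ IC5 ✓ → eligible.
Identity Protection Plan — status full-time ✓; service 278 days < 18 months (≈540 days) ✗ → not eligible.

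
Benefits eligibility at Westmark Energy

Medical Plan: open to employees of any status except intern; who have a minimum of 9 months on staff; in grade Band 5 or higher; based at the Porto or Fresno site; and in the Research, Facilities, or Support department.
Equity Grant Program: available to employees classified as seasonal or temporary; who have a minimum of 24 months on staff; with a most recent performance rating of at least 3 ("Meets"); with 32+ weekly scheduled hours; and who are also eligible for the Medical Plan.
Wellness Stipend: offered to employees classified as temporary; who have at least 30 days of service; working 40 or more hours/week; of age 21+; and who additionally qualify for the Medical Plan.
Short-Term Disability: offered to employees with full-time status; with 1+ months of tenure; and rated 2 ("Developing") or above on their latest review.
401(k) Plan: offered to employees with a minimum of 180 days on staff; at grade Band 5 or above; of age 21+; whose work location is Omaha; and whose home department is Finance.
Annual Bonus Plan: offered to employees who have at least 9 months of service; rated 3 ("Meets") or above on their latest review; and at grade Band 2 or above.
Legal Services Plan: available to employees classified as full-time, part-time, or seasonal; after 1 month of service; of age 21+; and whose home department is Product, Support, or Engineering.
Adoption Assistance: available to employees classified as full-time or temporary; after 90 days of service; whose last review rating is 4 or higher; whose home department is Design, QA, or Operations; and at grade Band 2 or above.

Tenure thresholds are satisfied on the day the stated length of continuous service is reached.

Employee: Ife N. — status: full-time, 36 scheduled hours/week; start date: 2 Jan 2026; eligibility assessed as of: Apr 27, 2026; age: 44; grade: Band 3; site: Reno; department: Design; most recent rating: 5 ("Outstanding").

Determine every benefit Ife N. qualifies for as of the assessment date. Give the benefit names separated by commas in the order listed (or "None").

Service from 2 Jan 2026 to Apr 27, 2026: 115 days.
Medical Plan — status full-time ✓ (not excluded); service 115 days < 9 months (≈270 days) ✗ → not eligible.
Equity Grant Program — status full-time ✗ (requires seasonal or temporary) → not eligible.
Wellness Stipend — status full-time ✗ (requires temporary) → not eligible.
Short-Term Disability — status full-time ✓; service 115 days ≥ 1 month (≈30 days) ✓; rating 5 ≥ 2 ✓ → eligible.
401(k) Plan — service 115 days < 180 days ✗ → not eligible.
Annual Bonus Plan — service 115 days < 9 months (≈270 days) ✗ → not eligible.
Legal Services Plan — status full-time ✓; service 115 days ≥ 1 month (≈30 days) ✓; age 44 ≥ 21 ✓; dept Design ✗ → not eligible.
Adoption Assistance — status full-time ✓; service 115 days ≥ 90 days ✓; rating 5 ≥ 4 ✓; dept Design ✓; grade Band 3 ≥ Band 2 ✓ → eligible.

Short-Term Disability, Adoption Assistance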